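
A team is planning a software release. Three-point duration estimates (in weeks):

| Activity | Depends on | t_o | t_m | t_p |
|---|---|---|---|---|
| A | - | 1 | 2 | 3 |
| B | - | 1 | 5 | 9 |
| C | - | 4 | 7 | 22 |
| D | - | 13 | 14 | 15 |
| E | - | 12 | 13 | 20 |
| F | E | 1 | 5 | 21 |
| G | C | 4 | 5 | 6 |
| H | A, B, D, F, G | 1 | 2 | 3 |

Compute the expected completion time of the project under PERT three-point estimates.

te_A = (1 + 4·2 + 3)/6 = 12/6 = 2
te_B = (1 + 4·5 + 9)/6 = 30/6 = 5
te_C = (4 + 4·7 + 22)/6 = 54/6 = 9
te_D = (13 + 4·14 + 15)/6 = 84/6 = 14
te_E = (12 + 4·13 + 20)/6 = 84/6 = 14
te_F = (1 + 4·5 + 21)/6 = 42/6 = 7
te_G = (4 + 4·5 + 6)/6 = 30/6 = 5
te_H = (1 + 4·2 + 3)/6 = 12/6 = 2

Forward pass:
ES_A = 0; EF_A = 2
ES_B = 0; EF_B = 5
ES_C = 0; EF_C = 9
ES_D = 0; EF_D = 14
ES_E = 0; EF_E = 14
ES_F = 14; EF_F = 14+7 = 21
ES_G = 9; EF_G = 9+5 = 14
ES_H = max(EF_A=2, EF_B=5, EF_D=14, EF_F=21, EF_G=14) = 21; EF_H = 21+2 = 23
Expected project duration μ = 23 weeks. Critical path: E → F → H.

23 weeks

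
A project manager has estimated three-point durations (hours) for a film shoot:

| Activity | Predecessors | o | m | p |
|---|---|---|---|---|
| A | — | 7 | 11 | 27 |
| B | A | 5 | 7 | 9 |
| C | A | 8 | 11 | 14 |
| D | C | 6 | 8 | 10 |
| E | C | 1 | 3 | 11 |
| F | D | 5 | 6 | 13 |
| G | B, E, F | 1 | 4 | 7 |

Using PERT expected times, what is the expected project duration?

te_A = (7 + 4·11 + 27)/6 = 78/6 = 13
te_B = (5 + 4·7 + 9)/6 = 42/6 = 7
te_C = (8 + 4·11 + 14)/6 = 66/6 = 11
te_D = (6 + 4·8 + 10)/6 = 48/6 = 8
te_E = (1 + 4·3 + 11)/6 = 24/6 = 4
te_F = (5 + 4·6 + 13)/6 = 42/6 = 7
te_G = (1 + 4·4 + 7)/6 = 24/6 = 4

Forward pass:
ES_A = 0; EF_A = 13
ES_B = 13; EF_B = 13+7 = 20
ES_C = 13; EF_C = 13+11 = 24
ES_D = 24; EF_D = 24+8 = 32
ES_E = 24; EF_E = 24+4 = 28
ES_F = 32; EF_F = 32+7 = 39
ES_G = max(EF_B=20, EF_E=28, EF_F=39) = 39; EF_G = 39+4 = 43
Expected project duration μ = 43 hours. Critical path: A → C → D → F → G.

43 hours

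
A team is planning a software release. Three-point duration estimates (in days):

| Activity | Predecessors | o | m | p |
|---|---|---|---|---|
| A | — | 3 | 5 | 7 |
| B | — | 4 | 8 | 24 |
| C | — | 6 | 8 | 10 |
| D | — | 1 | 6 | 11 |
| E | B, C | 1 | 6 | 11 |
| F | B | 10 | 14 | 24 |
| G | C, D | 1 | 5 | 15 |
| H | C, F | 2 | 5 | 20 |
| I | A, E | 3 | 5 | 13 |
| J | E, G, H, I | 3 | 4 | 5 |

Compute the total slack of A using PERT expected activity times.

te_A = (3 + 4·5 + 7)/6 = 30/6 = 5
te_B = (4 + 4·8 + 24)/6 = 60/6 = 10
te_C = (6 + 4·8 + 10)/6 = 48/6 = 8
te_D = (1 + 4·6 + 11)/6 = 36/6 = 6
te_E = (1 + 4·6 + 11)/6 = 36/6 = 6
te_F = (10 + 4·14 + 24)/6 = 90/6 = 15
te_G = (1 + 4·5 + 15)/6 = 36/6 = 6
te_H = (2 + 4·5 + 20)/6 = 42/6 = 7
te_I = (3 + 4·5 + 13)/6 = 36/6 = 6
te_J = (3 + 4·4 + 5)/6 = 24/6 = 4

Forward pass:
ES_A = 0; EF_A = 5
ES_B = 0; EF_B = 10
ES_C = 0; EF_C = 8
ES_D = 0; EF_D = 6
ES_E = max(EF_B=10, EF_C=8) = 10; EF_E = 10+6 = 16
ES_F = 10; EF_F = 10+15 = 25
ES_G = max(EF_C=8, EF_D=6) = 8; EF_G = 8+6 = 14
ES_H = max(EF_C=8, EF_F=25) = 25; EF_H = 25+7 = 32
ES_I = max(EF_A=5, EF_E=16) = 16; EF_I = 16+6 = 22
ES_J = max(EF_E=16, EF_G=14, EF_H=32, EF_I=22) = 32; EF_J = 32+4 = 36
Expected project duration μ = 36 days. Critical path: B → F → H → J.

Backward pass:
LF_J = 36; LS_J = 36−4 = 32
LF_I = LS_J = 32; LS_I = 32−6 = 26
LF_H = LS_J = 32; LS_H = 32−7 = 25
LF_G = LS_J = 32; LS_G = 32−6 = 26
LF_F = LS_H = 25; LS_F = 25−15 = 10
LF_E = min(LS_I=26, LS_J=32) = 26; LS_E = 26−6 = 20
LF_D = LS_G = 26; LS_D = 26−6 = 20
LF_C = min(LS_E=20, LS_G=26, LS_H=25) = 20; LS_C = 20−8 = 12
LF_B = min(LS_E=20, LS_F=10) = 10; LS_B = 10−10 = 0
LF_A = LS_I = 26; LS_A = 26−5 = 21
Slack_A = LS_A − ES_A = 21 − 0 = 21

21 days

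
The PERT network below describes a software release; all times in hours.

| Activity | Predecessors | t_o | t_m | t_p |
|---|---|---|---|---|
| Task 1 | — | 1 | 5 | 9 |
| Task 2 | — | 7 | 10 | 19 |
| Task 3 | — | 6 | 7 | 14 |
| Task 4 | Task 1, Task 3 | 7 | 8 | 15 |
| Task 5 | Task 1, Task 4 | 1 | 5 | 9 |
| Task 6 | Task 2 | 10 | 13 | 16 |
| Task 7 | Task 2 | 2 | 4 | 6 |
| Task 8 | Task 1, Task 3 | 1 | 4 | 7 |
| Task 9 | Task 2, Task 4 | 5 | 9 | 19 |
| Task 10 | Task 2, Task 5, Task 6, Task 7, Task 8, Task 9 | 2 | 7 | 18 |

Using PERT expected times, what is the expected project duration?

35 hours

te_Task 1 = (1 + 4·5 + 9)/6 = 30/6 = 5
te_Task 2 = (7 + 4·10 + 19)/6 = 66/6 = 11
te_Task 3 = (6 + 4·7 + 14)/6 = 48/6 = 8
te_Task 4 = (7 + 4·8 + 15)/6 = 54/6 = 9
te_Task 5 = (1 + 4·5 + 9)/6 = 30/6 = 5
te_Task 6 = (10 + 4·13 + 16)/6 = 78/6 = 13
te_Task 7 = (2 + 4·4 + 6)/6 = 24/6 = 4
te_Task 8 = (1 + 4·4 + 7)/6 = 24/6 = 4
te_Task 9 = (5 + 4·9 + 19)/6 = 60/6 = 10
te_Task 10 = (2 + 4·7 + 18)/6 = 48/6 = 8

Forward pass:
ES_Task 1 = 0; EF_Task 1 = 5
ES_Task 2 = 0; EF_Task 2 = 11
ES_Task 3 = 0; EF_Task 3 = 8
ES_Task 4 = max(EF_Task 1=5, EF_Task 3=8) = 8; EF_Task 4 = 8+9 = 17
ES_Task 5 = max(EF_Task 1=5, EF_Task 4=17) = 17; EF_Task 5 = 17+5 = 22
ES_Task 6 = 11; EF_Task 6 = 11+13 = 24
ES_Task 7 = 11; EF_Task 7 = 11+4 = 15
ES_Task 8 = max(EF_Task 1=5, EF_Task 3=8) = 8; EF_Task 8 = 8+4 = 12
ES_Task 9 = max(EF_Task 2=11, EF_Task 4=17) = 17; EF_Task 9 = 17+10 = 27
ES_Task 10 = max(EF_Task 2=11, EF_Task 5=22, EF_Task 6=24, EF_Task 7=15, EF_Task 8=12, EF_Task 9=27) = 27; EF_Task 10 = 27+8 = 35
Expected project duration μ = 35 hours. Critical path: Task 3 → Task 4 → Task 9 → Task 10.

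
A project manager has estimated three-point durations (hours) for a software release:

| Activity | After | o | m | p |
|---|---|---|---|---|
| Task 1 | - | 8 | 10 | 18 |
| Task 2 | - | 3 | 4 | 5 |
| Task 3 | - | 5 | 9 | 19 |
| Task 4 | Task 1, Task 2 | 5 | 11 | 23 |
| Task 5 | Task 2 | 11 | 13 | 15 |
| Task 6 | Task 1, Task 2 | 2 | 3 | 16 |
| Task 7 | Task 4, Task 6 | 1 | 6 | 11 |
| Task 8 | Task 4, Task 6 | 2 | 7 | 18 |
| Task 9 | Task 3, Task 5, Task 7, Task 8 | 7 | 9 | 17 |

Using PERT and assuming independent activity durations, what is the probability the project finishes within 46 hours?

te_Task 1 = (8 + 4·10 + 18)/6 = 66/6 = 11; σ²_Task 1 = ((18−8)/6)² = 2.778
te_Task 2 = (3 + 4·4 + 5)/6 = 24/6 = 4; σ²_Task 2 = ((5−3)/6)² = 0.111
te_Task 3 = (5 + 4·9 + 19)/6 = 60/6 = 10; σ²_Task 3 = ((19−5)/6)² = 5.444
te_Task 4 = (5 + 4·11 + 23)/6 = 72/6 = 12; σ²_Task 4 = ((23−5)/6)² = 9.000
te_Task 5 = (11 + 4·13 + 15)/6 = 78/6 = 13; σ²_Task 5 = ((15−11)/6)² = 0.444
te_Task 6 = (2 + 4·3 + 16)/6 = 30/6 = 5; σ²_Task 6 = ((16−2)/6)² = 5.444
te_Task 7 = (1 + 4·6 + 11)/6 = 36/6 = 6; σ²_Task 7 = ((11−1)/6)² = 2.778
te_Task 8 = (2 + 4·7 + 18)/6 = 48/6 = 8; σ²_Task 8 = ((18−2)/6)² = 7.111
te_Task 9 = (7 + 4·9 + 17)/6 = 60/6 = 10; σ²_Task 9 = ((17−7)/6)² = 2.778

Forward pass:
ES_Task 1 = 0; EF_Task 1 = 11
ES_Task 2 = 0; EF_Task 2 = 4
ES_Task 3 = 0; EF_Task 3 = 10
ES_Task 4 = max(EF_Task 1=11, EF_Task 2=4) = 11; EF_Task 4 = 11+12 = 23
ES_Task 5 = 4; EF_Task 5 = 4+13 = 17
ES_Task 6 = max(EF_Task 1=11, EF_Task 2=4) = 11; EF_Task 6 = 11+5 = 16
ES_Task 7 = max(EF_Task 4=23, EF_Task 6=16) = 23; EF_Task 7 = 23+6 = 29
ES_Task 8 = max(EF_Task 4=23, EF_Task 6=16) = 23; EF_Task 8 = 23+8 = 31
ES_Task 9 = max(EF_Task 3=10, EF_Task 5=17, EF_Task 7=29, EF_Task 8=31) = 31; EF_Task 9 = 31+10 = 41
Expected project duration μ = 41 hours. Critical path: Task 1 → Task 4 → Task 8 → Task 9.

Variance along critical path = 2.778 + 9.000 + 7.111 + 2.778 = 21.667; σ = √21.667 = 4.655 hours.
Z = (46 − 41) / 4.655 = 1.074
P(T ≤ 46) = Φ(1.074) ≈ 0.859

0.859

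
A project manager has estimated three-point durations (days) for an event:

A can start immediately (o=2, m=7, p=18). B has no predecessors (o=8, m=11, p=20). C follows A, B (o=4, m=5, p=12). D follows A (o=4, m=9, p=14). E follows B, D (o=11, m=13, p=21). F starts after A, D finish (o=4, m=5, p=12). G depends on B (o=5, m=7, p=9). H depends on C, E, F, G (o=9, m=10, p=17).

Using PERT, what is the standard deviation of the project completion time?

te_A = (2 + 4·7 + 18)/6 = 48/6 = 8; σ²_A = ((18−2)/6)² = 7.111
te_B = (8 + 4·11 + 20)/6 = 72/6 = 12; σ²_B = ((20−8)/6)² = 4.000
te_C = (4 + 4·5 + 12)/6 = 36/6 = 6; σ²_C = ((12−4)/6)² = 1.778
te_D = (4 + 4·9 + 14)/6 = 54/6 = 9; σ²_D = ((14−4)/6)² = 2.778
te_E = (11 + 4·13 + 21)/6 = 84/6 = 14; σ²_E = ((21−11)/6)² = 2.778
te_F = (4 + 4·5 + 12)/6 = 36/6 = 6; σ²_F = ((12−4)/6)² = 1.778
te_G = (5 + 4·7 + 9)/6 = 42/6 = 7; σ²_G = ((9−5)/6)² = 0.444
te_H = (9 + 4·10 + 17)/6 = 66/6 = 11; σ²_H = ((17−9)/6)² = 1.778

Forward pass:
ES_A = 0; EF_A = 8
ES_B = 0; EF_B = 12
ES_C = max(EF_A=8, EF_B=12) = 12; EF_C = 12+6 = 18
ES_D = 8; EF_D = 8+9 = 17
ES_E = max(EF_B=12, EF_D=17) = 17; EF_E = 17+14 = 31
ES_F = max(EF_A=8, EF_D=17) = 17; EF_F = 17+6 = 23
ES_G = 12; EF_G = 12+7 = 19
ES_H = max(EF_C=18, EF_E=31, EF_F=23, EF_G=19) = 31; EF_H = 31+11 = 42
Expected project duration μ = 42 days. Critical path: A → D → E → H.

Variance along critical path = 7.111 + 2.778 + 2.778 + 1.778 = 14.444
σ = √14.444 = 3.801 days

3.80 days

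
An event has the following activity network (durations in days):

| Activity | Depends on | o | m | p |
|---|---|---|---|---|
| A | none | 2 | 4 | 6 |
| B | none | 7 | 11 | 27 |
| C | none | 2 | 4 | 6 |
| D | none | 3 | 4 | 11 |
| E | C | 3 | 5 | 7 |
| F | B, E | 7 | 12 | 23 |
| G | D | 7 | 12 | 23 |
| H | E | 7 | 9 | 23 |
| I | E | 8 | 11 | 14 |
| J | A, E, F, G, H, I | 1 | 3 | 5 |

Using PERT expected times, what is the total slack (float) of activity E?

te_A = (2 + 4·4 + 6)/6 = 24/6 = 4
te_B = (7 + 4·11 + 27)/6 = 78/6 = 13
te_C = (2 + 4·4 + 6)/6 = 24/6 = 4
te_D = (3 + 4·4 + 11)/6 = 30/6 = 5
te_E = (3 + 4·5 + 7)/6 = 30/6 = 5
te_F = (7 + 4·12 + 23)/6 = 78/6 = 13
te_G = (7 + 4·12 + 23)/6 = 78/6 = 13
te_H = (7 + 4·9 + 23)/6 = 66/6 = 11
te_I = (8 + 4·11 + 14)/6 = 66/6 = 11
te_J = (1 + 4·3 + 5)/6 = 18/6 = 3

Forward pass:
ES_A = 0; EF_A = 4
ES_B = 0; EF_B = 13
ES_C = 0; EF_C = 4
ES_D = 0; EF_D = 5
ES_E = 4; EF_E = 4+5 = 9
ES_F = max(EF_B=13, EF_E=9) = 13; EF_F = 13+13 = 26
ES_G = 5; EF_G = 5+13 = 18
ES_H = 9; EF_H = 9+11 = 20
ES_I = 9; EF_I = 9+11 = 20
ES_J = max(EF_A=4, EF_E=9, EF_F=26, EF_G=18, EF_H=20, EF_I=20) = 26; EF_J = 26+3 = 29
Expected project duration μ = 29 days. Critical path: B → F → J.

Backward pass:
LF_J = 29; LS_J = 29−3 = 26
LF_I = LS_J = 26; LS_I = 26−11 = 15
LF_H = LS_J = 26; LS_H = 26−11 = 15
LF_G = LS_J = 26; LS_G = 26−13 = 13
LF_F = LS_J = 26; LS_F = 26−13 = 13
LF_E = min(LS_F=13, LS_H=15, LS_I=15, LS_J=26) = 13; LS_E = 13−5 = 8
LF_D = LS_G = 13; LS_D = 13−5 = 8
LF_C = LS_E = 8; LS_C = 8−4 = 4
LF_B = LS_F = 13; LS_B = 13−13 = 0
LF_A = LS_J = 26; LS_A = 26−4 = 22
Slack_E = LS_E − ES_E = 8 − 4 = 4

4 days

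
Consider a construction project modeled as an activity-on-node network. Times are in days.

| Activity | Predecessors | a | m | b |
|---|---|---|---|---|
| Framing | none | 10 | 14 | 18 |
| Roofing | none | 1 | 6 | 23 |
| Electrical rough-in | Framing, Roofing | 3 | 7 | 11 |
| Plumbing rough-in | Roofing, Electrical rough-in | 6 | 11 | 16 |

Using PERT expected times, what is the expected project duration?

te_Framing = (10 + 4·14 + 18)/6 = 84/6 = 14
te_Roofing = (1 + 4·6 + 23)/6 = 48/6 = 8
te_Electrical rough-in = (3 + 4·7 + 11)/6 = 42/6 = 7
te_Plumbing rough-in = (6 + 4·11 + 16)/6 = 66/6 = 11

Forward pass:
ES_Framing = 0; EF_Framing = 14
ES_Roofing = 0; EF_Roofing = 8
ES_Electrical rough-in = max(EF_Framing=14, EF_Roofing=8) = 14; EF_Electrical rough-in = 14+7 = 21
ES_Plumbing rough-in = max(EF_Roofing=8, EF_Electrical rough-in=21) = 21; EF_Plumbing rough-in = 21+11 = 32
Expected project duration μ = 32 days. Critical path: Framing → Electrical rough-in → Plumbing rough-in.

32 days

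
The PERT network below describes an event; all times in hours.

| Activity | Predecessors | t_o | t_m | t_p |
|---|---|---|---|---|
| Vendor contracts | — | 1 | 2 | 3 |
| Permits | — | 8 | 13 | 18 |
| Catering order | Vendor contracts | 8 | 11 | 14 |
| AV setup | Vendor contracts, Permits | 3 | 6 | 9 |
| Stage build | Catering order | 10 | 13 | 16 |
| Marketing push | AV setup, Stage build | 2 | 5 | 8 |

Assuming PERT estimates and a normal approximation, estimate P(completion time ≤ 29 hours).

te_Vendor contracts = (1 + 4·2 + 3)/6 = 12/6 = 2; σ²_Vendor contracts = ((3−1)/6)² = 0.111
te_Permits = (8 + 4·13 + 18)/6 = 78/6 = 13; σ²_Permits = ((18−8)/6)² = 2.778
te_Catering order = (8 + 4·11 + 14)/6 = 66/6 = 11; σ²_Catering order = ((14−8)/6)² = 1.000
te_AV setup = (3 + 4·6 + 9)/6 = 36/6 = 6; σ²_AV setup = ((9−3)/6)² = 1.000
te_Stage build = (10 + 4·13 + 16)/6 = 78/6 = 13; σ²_Stage build = ((16−10)/6)² = 1.000
te_Marketing push = (2 + 4·5 + 8)/6 = 30/6 = 5; σ²_Marketing push = ((8−2)/6)² = 1.000

Forward pass:
ES_Vendor contracts = 0; EF_Vendor contracts = 2
ES_Permits = 0; EF_Permits = 13
ES_Catering order = 2; EF_Catering order = 2+11 = 13
ES_AV setup = max(EF_Vendor contracts=2, EF_Permits=13) = 13; EF_AV setup = 13+6 = 19
ES_Stage build = 13; EF_Stage build = 13+13 = 26
ES_Marketing push = max(EF_AV setup=19, EF_Stage build=26) = 26; EF_Marketing push = 26+5 = 31
Expected project duration μ = 31 hours. Critical path: Vendor contracts → Catering order → Stage build → Marketing push.

Variance along critical path = 0.111 + 1.000 + 1.000 + 1.000 = 3.111; σ = √3.111 = 1.764 hours.
Z = (29 − 31) / 1.764 = -1.134
P(T ≤ 29) = Φ(-1.134) ≈ 0.128

0.128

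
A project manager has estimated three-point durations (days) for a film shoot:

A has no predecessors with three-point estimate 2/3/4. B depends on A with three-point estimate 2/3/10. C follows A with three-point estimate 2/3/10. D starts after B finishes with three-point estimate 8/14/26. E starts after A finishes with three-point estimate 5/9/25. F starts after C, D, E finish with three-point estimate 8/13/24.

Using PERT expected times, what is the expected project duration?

36 days

te_A = (2 + 4·3 + 4)/6 = 18/6 = 3
te_B = (2 + 4·3 + 10)/6 = 24/6 = 4
te_C = (2 + 4·3 + 10)/6 = 24/6 = 4
te_D = (8 + 4·14 + 26)/6 = 90/6 = 15
te_E = (5 + 4·9 + 25)/6 = 66/6 = 11
te_F = (8 + 4·13 + 24)/6 = 84/6 = 14

Forward pass:
ES_A = 0; EF_A = 3
ES_B = 3; EF_B = 3+4 = 7
ES_C = 3; EF_C = 3+4 = 7
ES_D = 7; EF_D = 7+15 = 22
ES_E = 3; EF_E = 3+11 = 14
ES_F = max(EF_C=7, EF_D=22, EF_E=14) = 22; EF_F = 22+14 = 36
Expected project duration μ = 36 days. Critical path: A → B → D → F.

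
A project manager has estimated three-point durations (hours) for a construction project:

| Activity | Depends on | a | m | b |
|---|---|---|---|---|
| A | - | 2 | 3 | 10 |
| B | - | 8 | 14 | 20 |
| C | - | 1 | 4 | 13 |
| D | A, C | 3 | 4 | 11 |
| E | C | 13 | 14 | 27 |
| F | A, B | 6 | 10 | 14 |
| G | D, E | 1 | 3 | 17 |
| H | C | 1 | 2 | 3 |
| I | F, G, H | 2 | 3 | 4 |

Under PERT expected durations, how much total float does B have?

te_A = (2 + 4·3 + 10)/6 = 24/6 = 4
te_B = (8 + 4·14 + 20)/6 = 84/6 = 14
te_C = (1 + 4·4 + 13)/6 = 30/6 = 5
te_D = (3 + 4·4 + 11)/6 = 30/6 = 5
te_E = (13 + 4·14 + 27)/6 = 96/6 = 16
te_F = (6 + 4·10 + 14)/6 = 60/6 = 10
te_G = (1 + 4·3 + 17)/6 = 30/6 = 5
te_H = (1 + 4·2 + 3)/6 = 12/6 = 2
te_I = (2 + 4·3 + 4)/6 = 18/6 = 3

Forward pass:
ES_A = 0; EF_A = 4
ES_B = 0; EF_B = 14
ES_C = 0; EF_C = 5
ES_D = max(EF_A=4, EF_C=5) = 5; EF_D = 5+5 = 10
ES_E = 5; EF_E = 5+16 = 21
ES_F = max(EF_A=4, EF_B=14) = 14; EF_F = 14+10 = 24
ES_G = max(EF_D=10, EF_E=21) = 21; EF_G = 21+5 = 26
ES_H = 5; EF_H = 5+2 = 7
ES_I = max(EF_F=24, EF_G=26, EF_H=7) = 26; EF_I = 26+3 = 29
Expected project duration μ = 29 hours. Critical path: C → E → G → I.

Backward pass:
LF_I = 29; LS_I = 29−3 = 26
LF_H = LS_I = 26; LS_H = 26−2 = 24
LF_G = LS_I = 26; LS_G = 26−5 = 21
LF_F = LS_I = 26; LS_F = 26−10 = 16
LF_E = LS_G = 21; LS_E = 21−16 = 5
LF_D = LS_G = 21; LS_D = 21−5 = 16
LF_C = min(LS_D=16, LS_E=5, LS_H=24) = 5; LS_C = 5−5 = 0
LF_B = LS_F = 16; LS_B = 16−14 = 2
LF_A = min(LS_D=16, LS_F=16) = 16; LS_A = 16−4 = 12
Slack_B = LS_B − ES_B = 2 − 0 = 2

2 hours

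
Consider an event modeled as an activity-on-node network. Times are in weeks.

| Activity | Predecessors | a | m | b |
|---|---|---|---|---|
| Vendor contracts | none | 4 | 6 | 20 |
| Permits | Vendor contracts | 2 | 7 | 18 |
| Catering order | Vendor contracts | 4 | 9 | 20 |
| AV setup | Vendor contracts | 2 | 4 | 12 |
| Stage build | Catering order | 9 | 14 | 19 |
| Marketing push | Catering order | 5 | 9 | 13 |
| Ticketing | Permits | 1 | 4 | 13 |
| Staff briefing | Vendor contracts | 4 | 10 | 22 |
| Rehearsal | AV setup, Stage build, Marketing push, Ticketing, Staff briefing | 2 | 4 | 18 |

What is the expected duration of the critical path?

38 weeks

te_Vendor contracts = (4 + 4·6 + 20)/6 = 48/6 = 8
te_Permits = (2 + 4·7 + 18)/6 = 48/6 = 8
te_Catering order = (4 + 4·9 + 20)/6 = 60/6 = 10
te_AV setup = (2 + 4·4 + 12)/6 = 30/6 = 5
te_Stage build = (9 + 4·14 + 19)/6 = 84/6 = 14
te_Marketing push = (5 + 4·9 + 13)/6 = 54/6 = 9
te_Ticketing = (1 + 4·4 + 13)/6 = 30/6 = 5
te_Staff briefing = (4 + 4·10 + 22)/6 = 66/6 = 11
te_Rehearsal = (2 + 4·4 + 18)/6 = 36/6 = 6

Forward pass:
ES_Vendor contracts = 0; EF_Vendor contracts = 8
ES_Permits = 8; EF_Permits = 8+8 = 16
ES_Catering order = 8; EF_Catering order = 8+10 = 18
ES_AV setup = 8; EF_AV setup = 8+5 = 13
ES_Stage build = 18; EF_Stage build = 18+14 = 32
ES_Marketing push = 18; EF_Marketing push = 18+9 = 27
ES_Ticketing = 16; EF_Ticketing = 16+5 = 21
ES_Staff briefing = 8; EF_Staff briefing = 8+11 = 19
ES_Rehearsal = max(EF_AV setup=13, EF_Stage build=32, EF_Marketing push=27, EF_Ticketing=21, EF_Staff briefing=19) = 32; EF_Rehearsal = 32+6 = 38
Expected project duration μ = 38 weeks. Critical path: Vendor contracts → Catering order → Stage build → Rehearsal.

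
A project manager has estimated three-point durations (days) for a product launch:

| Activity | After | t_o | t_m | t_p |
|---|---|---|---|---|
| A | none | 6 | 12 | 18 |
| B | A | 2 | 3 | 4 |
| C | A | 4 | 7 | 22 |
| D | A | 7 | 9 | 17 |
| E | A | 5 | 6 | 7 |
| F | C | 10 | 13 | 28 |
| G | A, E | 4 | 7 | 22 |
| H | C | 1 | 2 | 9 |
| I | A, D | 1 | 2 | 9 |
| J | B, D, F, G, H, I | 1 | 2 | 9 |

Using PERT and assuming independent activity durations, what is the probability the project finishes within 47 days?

te_A = (6 + 4·12 + 18)/6 = 72/6 = 12; σ²_A = ((18−6)/6)² = 4.000
te_B = (2 + 4·3 + 4)/6 = 18/6 = 3; σ²_B = ((4−2)/6)² = 0.111
te_C = (4 + 4·7 + 22)/6 = 54/6 = 9; σ²_C = ((22−4)/6)² = 9.000
te_D = (7 + 4·9 + 17)/6 = 60/6 = 10; σ²_D = ((17−7)/6)² = 2.778
te_E = (5 + 4·6 + 7)/6 = 36/6 = 6; σ²_E = ((7−5)/6)² = 0.111
te_F = (10 + 4·13 + 28)/6 = 90/6 = 15; σ²_F = ((28−10)/6)² = 9.000
te_G = (4 + 4·7 + 22)/6 = 54/6 = 9; σ²_G = ((22−4)/6)² = 9.000
te_H = (1 + 4·2 + 9)/6 = 18/6 = 3; σ²_H = ((9−1)/6)² = 1.778
te_I = (1 + 4·2 + 9)/6 = 18/6 = 3; σ²_I = ((9−1)/6)² = 1.778
te_J = (1 + 4·2 + 9)/6 = 18/6 = 3; σ²_J = ((9−1)/6)² = 1.778

Forward pass:
ES_A = 0; EF_A = 12
ES_B = 12; EF_B = 12+3 = 15
ES_C = 12; EF_C = 12+9 = 21
ES_D = 12; EF_D = 12+10 = 22
ES_E = 12; EF_E = 12+6 = 18
ES_F = 21; EF_F = 21+15 = 36
ES_G = max(EF_A=12, EF_E=18) = 18; EF_G = 18+9 = 27
ES_H = 21; EF_H = 21+3 = 24
ES_I = max(EF_A=12, EF_D=22) = 22; EF_I = 22+3 = 25
ES_J = max(EF_B=15, EF_D=22, EF_F=36, EF_G=27, EF_H=24, EF_I=25) = 36; EF_J = 36+3 = 39
Expected project duration μ = 39 days. Critical path: A → C → F → J.

Variance along critical path = 4.000 + 9.000 + 9.000 + 1.778 = 23.778; σ = √23.778 = 4.876 days.
Z = (47 − 39) / 4.876 = 1.641
P(T ≤ 47) = Φ(1.641) ≈ 0.950

0.950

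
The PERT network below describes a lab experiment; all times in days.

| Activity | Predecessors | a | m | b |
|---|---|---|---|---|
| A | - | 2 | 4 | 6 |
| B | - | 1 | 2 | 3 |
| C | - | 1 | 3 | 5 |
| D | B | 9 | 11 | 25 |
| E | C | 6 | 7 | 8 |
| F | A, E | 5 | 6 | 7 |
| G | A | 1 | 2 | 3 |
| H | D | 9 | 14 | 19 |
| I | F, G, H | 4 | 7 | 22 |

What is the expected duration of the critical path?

te_A = (2 + 4·4 + 6)/6 = 24/6 = 4
te_B = (1 + 4·2 + 3)/6 = 12/6 = 2
te_C = (1 + 4·3 + 5)/6 = 18/6 = 3
te_D = (9 + 4·11 + 25)/6 = 78/6 = 13
te_E = (6 + 4·7 + 8)/6 = 42/6 = 7
te_F = (5 + 4·6 + 7)/6 = 36/6 = 6
te_G = (1 + 4·2 + 3)/6 = 12/6 = 2
te_H = (9 + 4·14 + 19)/6 = 84/6 = 14
te_I = (4 + 4·7 + 22)/6 = 54/6 = 9

Forward pass:
ES_A = 0; EF_A = 4
ES_B = 0; EF_B = 2
ES_C = 0; EF_C = 3
ES_D = 2; EF_D = 2+13 = 15
ES_E = 3; EF_E = 3+7 = 10
ES_F = max(EF_A=4, EF_E=10) = 10; EF_F = 10+6 = 16
ES_G = 4; EF_G = 4+2 = 6
ES_H = 15; EF_H = 15+14 = 29
ES_I = max(EF_F=16, EF_G=6, EF_H=29) = 29; EF_I = 29+9 = 38
Expected project duration μ = 38 days. Critical path: B → D → H → I.

38 days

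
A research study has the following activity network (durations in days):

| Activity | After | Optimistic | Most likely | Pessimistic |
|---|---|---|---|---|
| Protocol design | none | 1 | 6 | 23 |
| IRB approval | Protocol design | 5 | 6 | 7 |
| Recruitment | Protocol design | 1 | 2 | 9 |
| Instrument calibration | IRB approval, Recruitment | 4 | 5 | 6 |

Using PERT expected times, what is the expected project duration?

te_Protocol design = (1 + 4·6 + 23)/6 = 48/6 = 8
te_IRB approval = (5 + 4·6 + 7)/6 = 36/6 = 6
te_Recruitment = (1 + 4·2 + 9)/6 = 18/6 = 3
te_Instrument calibration = (4 + 4·5 + 6)/6 = 30/6 = 5

Forward pass:
ES_Protocol design = 0; EF_Protocol design = 8
ES_IRB approval = 8; EF_IRB approval = 8+6 = 14
ES_Recruitment = 8; EF_Recruitment = 8+3 = 11
ES_Instrument calibration = max(EF_IRB approval=14, EF_Recruitment=11) = 14; EF_Instrument calibration = 14+5 = 19
Expected project duration μ = 19 days. Critical path: Protocol design → IRB approval → Instrument calibration.

19 days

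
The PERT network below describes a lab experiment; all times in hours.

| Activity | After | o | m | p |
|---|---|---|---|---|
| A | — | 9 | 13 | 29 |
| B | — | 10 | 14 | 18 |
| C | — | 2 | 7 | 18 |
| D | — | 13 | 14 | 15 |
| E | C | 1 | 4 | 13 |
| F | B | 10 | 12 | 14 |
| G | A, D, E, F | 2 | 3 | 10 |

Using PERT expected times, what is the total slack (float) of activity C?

13 hours

te_A = (9 + 4·13 + 29)/6 = 90/6 = 15
te_B = (10 + 4·14 + 18)/6 = 84/6 = 14
te_C = (2 + 4·7 + 18)/6 = 48/6 = 8
te_D = (13 + 4·14 + 15)/6 = 84/6 = 14
te_E = (1 + 4·4 + 13)/6 = 30/6 = 5
te_F = (10 + 4·12 + 14)/6 = 72/6 = 12
te_G = (2 + 4·3 + 10)/6 = 24/6 = 4

Forward pass:
ES_A = 0; EF_A = 15
ES_B = 0; EF_B = 14
ES_C = 0; EF_C = 8
ES_D = 0; EF_D = 14
ES_E = 8; EF_E = 8+5 = 13
ES_F = 14; EF_F = 14+12 = 26
ES_G = max(EF_A=15, EF_D=14, EF_E=13, EF_F=26) = 26; EF_G = 26+4 = 30
Expected project duration μ = 30 hours. Critical path: B → F → G.

Backward pass:
LF_G = 30; LS_G = 30−4 = 26
LF_F = LS_G = 26; LS_F = 26−12 = 14
LF_E = LS_G = 26; LS_E = 26−5 = 21
LF_D = LS_G = 26; LS_D = 26−14 = 12
LF_C = LS_E = 21; LS_C = 21−8 = 13
LF_B = LS_F = 14; LS_B = 14−14 = 0
LF_A = LS_G = 26; LS_A = 26−15 = 11
Slack_C = LS_C − ES_C = 13 − 0 = 13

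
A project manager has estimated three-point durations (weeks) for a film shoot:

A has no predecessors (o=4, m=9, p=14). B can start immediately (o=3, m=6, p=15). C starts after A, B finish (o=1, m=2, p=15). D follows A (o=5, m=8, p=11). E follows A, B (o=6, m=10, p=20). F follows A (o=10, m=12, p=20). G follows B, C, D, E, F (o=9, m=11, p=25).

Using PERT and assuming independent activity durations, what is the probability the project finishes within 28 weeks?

0.025

te_A = (4 + 4·9 + 14)/6 = 54/6 = 9; σ²_A = ((14−4)/6)² = 2.778
te_B = (3 + 4·6 + 15)/6 = 42/6 = 7; σ²_B = ((15−3)/6)² = 4.000
te_C = (1 + 4·2 + 15)/6 = 24/6 = 4; σ²_C = ((15−1)/6)² = 5.444
te_D = (5 + 4·8 + 11)/6 = 48/6 = 8; σ²_D = ((11−5)/6)² = 1.000
te_E = (6 + 4·10 + 20)/6 = 66/6 = 11; σ²_E = ((20−6)/6)² = 5.444
te_F = (10 + 4·12 + 20)/6 = 78/6 = 13; σ²_F = ((20−10)/6)² = 2.778
te_G = (9 + 4·11 + 25)/6 = 78/6 = 13; σ²_G = ((25−9)/6)² = 7.111

Forward pass:
ES_A = 0; EF_A = 9
ES_B = 0; EF_B = 7
ES_C = max(EF_A=9, EF_B=7) = 9; EF_C = 9+4 = 13
ES_D = 9; EF_D = 9+8 = 17
ES_E = max(EF_A=9, EF_B=7) = 9; EF_E = 9+11 = 20
ES_F = 9; EF_F = 9+13 = 22
ES_G = max(EF_B=7, EF_C=13, EF_D=17, EF_E=20, EF_F=22) = 22; EF_G = 22+13 = 35
Expected project duration μ = 35 weeks. Critical path: A → F → G.

Variance along critical path = 2.778 + 2.778 + 7.111 = 12.667; σ = √12.667 = 3.559 weeks.
Z = (28 − 35) / 3.559 = -1.967
P(T ≤ 28) = Φ(-1.967) ≈ 0.025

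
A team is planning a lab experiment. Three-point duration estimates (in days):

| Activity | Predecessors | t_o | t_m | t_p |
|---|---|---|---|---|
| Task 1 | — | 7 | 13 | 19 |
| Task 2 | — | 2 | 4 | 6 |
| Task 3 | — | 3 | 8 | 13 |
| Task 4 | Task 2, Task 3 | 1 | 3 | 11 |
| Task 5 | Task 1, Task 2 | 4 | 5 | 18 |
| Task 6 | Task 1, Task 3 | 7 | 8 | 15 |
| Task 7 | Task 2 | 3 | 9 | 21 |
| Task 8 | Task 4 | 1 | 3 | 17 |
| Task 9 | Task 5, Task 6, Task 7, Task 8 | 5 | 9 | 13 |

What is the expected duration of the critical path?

te_Task 1 = (7 + 4·13 + 19)/6 = 78/6 = 13
te_Task 2 = (2 + 4·4 + 6)/6 = 24/6 = 4
te_Task 3 = (3 + 4·8 + 13)/6 = 48/6 = 8
te_Task 4 = (1 + 4·3 + 11)/6 = 24/6 = 4
te_Task 5 = (4 + 4·5 + 18)/6 = 42/6 = 7
te_Task 6 = (7 + 4·8 + 15)/6 = 54/6 = 9
te_Task 7 = (3 + 4·9 + 21)/6 = 60/6 = 10
te_Task 8 = (1 + 4·3 + 17)/6 = 30/6 = 5
te_Task 9 = (5 + 4·9 + 13)/6 = 54/6 = 9

Forward pass:
ES_Task 1 = 0; EF_Task 1 = 13
ES_Task 2 = 0; EF_Task 2 = 4
ES_Task 3 = 0; EF_Task 3 = 8
ES_Task 4 = max(EF_Task 2=4, EF_Task 3=8) = 8; EF_Task 4 = 8+4 = 12
ES_Task 5 = max(EF_Task 1=13, EF_Task 2=4) = 13; EF_Task 5 = 13+7 = 20
ES_Task 6 = max(EF_Task 1=13, EF_Task 3=8) = 13; EF_Task 6 = 13+9 = 22
ES_Task 7 = 4; EF_Task 7 = 4+10 = 14
ES_Task 8 = 12; EF_Task 8 = 12+5 = 17
ES_Task 9 = max(EF_Task 5=20, EF_Task 6=22, EF_Task 7=14, EF_Task 8=17) = 22; EF_Task 9 = 22+9 = 31
Expected project duration μ = 31 days. Critical path: Task 1 → Task 6 → Task 9.

31 days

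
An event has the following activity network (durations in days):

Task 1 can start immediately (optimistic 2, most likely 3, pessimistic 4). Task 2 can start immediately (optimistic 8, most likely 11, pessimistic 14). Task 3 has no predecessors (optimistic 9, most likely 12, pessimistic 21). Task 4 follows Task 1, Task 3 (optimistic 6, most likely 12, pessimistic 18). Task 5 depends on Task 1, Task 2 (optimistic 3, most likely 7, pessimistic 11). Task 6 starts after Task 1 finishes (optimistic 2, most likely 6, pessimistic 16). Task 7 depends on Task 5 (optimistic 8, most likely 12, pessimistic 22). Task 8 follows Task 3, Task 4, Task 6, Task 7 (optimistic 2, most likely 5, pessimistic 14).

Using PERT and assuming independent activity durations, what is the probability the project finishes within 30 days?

te_Task 1 = (2 + 4·3 + 4)/6 = 18/6 = 3; σ²_Task 1 = ((4−2)/6)² = 0.111
te_Task 2 = (8 + 4·11 + 14)/6 = 66/6 = 11; σ²_Task 2 = ((14−8)/6)² = 1.000
te_Task 3 = (9 + 4·12 + 21)/6 = 78/6 = 13; σ²_Task 3 = ((21−9)/6)² = 4.000
te_Task 4 = (6 + 4·12 + 18)/6 = 72/6 = 12; σ²_Task 4 = ((18−6)/6)² = 4.000
te_Task 5 = (3 + 4·7 + 11)/6 = 42/6 = 7; σ²_Task 5 = ((11−3)/6)² = 1.778
te_Task 6 = (2 + 4·6 + 16)/6 = 42/6 = 7; σ²_Task 6 = ((16−2)/6)² = 5.444
te_Task 7 = (8 + 4·12 + 22)/6 = 78/6 = 13; σ²_Task 7 = ((22−8)/6)² = 5.444
te_Task 8 = (2 + 4·5 + 14)/6 = 36/6 = 6; σ²_Task 8 = ((14−2)/6)² = 4.000

Forward pass:
ES_Task 1 = 0; EF_Task 1 = 3
ES_Task 2 = 0; EF_Task 2 = 11
ES_Task 3 = 0; EF_Task 3 = 13
ES_Task 4 = max(EF_Task 1=3, EF_Task 3=13) = 13; EF_Task 4 = 13+12 = 25
ES_Task 5 = max(EF_Task 1=3, EF_Task 2=11) = 11; EF_Task 5 = 11+7 = 18
ES_Task 6 = 3; EF_Task 6 = 3+7 = 10
ES_Task 7 = 18; EF_Task 7 = 18+13 = 31
ES_Task 8 = max(EF_Task 3=13, EF_Task 4=25, EF_Task 6=10, EF_Task 7=31) = 31; EF_Task 8 = 31+6 = 37
Expected project duration μ = 37 days. Critical path: Task 2 → Task 5 → Task 7 → Task 8.

Variance along critical path = 1.000 + 1.778 + 5.444 + 4.000 = 12.222; σ = √12.222 = 3.496 days.
Z = (30 − 37) / 3.496 = -2.002
P(T ≤ 30) = Φ(-2.002) ≈ 0.023

0.023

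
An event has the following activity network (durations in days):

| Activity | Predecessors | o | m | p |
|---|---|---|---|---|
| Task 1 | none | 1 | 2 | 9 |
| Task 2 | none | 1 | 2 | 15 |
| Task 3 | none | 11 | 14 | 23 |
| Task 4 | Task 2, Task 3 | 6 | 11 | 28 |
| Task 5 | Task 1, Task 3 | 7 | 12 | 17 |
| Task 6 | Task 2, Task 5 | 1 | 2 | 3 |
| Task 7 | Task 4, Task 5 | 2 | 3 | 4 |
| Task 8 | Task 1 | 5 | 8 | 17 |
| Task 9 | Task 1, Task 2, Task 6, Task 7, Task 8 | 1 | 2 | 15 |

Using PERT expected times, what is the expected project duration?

35 days

te_Task 1 = (1 + 4·2 + 9)/6 = 18/6 = 3
te_Task 2 = (1 + 4·2 + 15)/6 = 24/6 = 4
te_Task 3 = (11 + 4·14 + 23)/6 = 90/6 = 15
te_Task 4 = (6 + 4·11 + 28)/6 = 78/6 = 13
te_Task 5 = (7 + 4·12 + 17)/6 = 72/6 = 12
te_Task 6 = (1 + 4·2 + 3)/6 = 12/6 = 2
te_Task 7 = (2 + 4·3 + 4)/6 = 18/6 = 3
te_Task 8 = (5 + 4·8 + 17)/6 = 54/6 = 9
te_Task 9 = (1 + 4·2 + 15)/6 = 24/6 = 4

Forward pass:
ES_Task 1 = 0; EF_Task 1 = 3
ES_Task 2 = 0; EF_Task 2 = 4
ES_Task 3 = 0; EF_Task 3 = 15
ES_Task 4 = max(EF_Task 2=4, EF_Task 3=15) = 15; EF_Task 4 = 15+13 = 28
ES_Task 5 = max(EF_Task 1=3, EF_Task 3=15) = 15; EF_Task 5 = 15+12 = 27
ES_Task 6 = max(EF_Task 2=4, EF_Task 5=27) = 27; EF_Task 6 = 27+2 = 29
ES_Task 7 = max(EF_Task 4=28, EF_Task 5=27) = 28; EF_Task 7 = 28+3 = 31
ES_Task 8 = 3; EF_Task 8 = 3+9 = 12
ES_Task 9 = max(EF_Task 1=3, EF_Task 2=4, EF_Task 6=29, EF_Task 7=31, EF_Task 8=12) = 31; EF_Task 9 = 31+4 = 35
Expected project duration μ = 35 days. Critical path: Task 3 → Task 4 → Task 7 → Task 9.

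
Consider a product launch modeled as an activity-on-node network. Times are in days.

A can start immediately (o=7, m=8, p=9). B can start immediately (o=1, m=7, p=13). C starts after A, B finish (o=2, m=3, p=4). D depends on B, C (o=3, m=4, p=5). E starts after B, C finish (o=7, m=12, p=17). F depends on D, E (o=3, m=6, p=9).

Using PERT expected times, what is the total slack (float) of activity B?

te_A = (7 + 4·8 + 9)/6 = 48/6 = 8
te_B = (1 + 4·7 + 13)/6 = 42/6 = 7
te_C = (2 + 4·3 + 4)/6 = 18/6 = 3
te_D = (3 + 4·4 + 5)/6 = 24/6 = 4
te_E = (7 + 4·12 + 17)/6 = 72/6 = 12
te_F = (3 + 4·6 + 9)/6 = 36/6 = 6

Forward pass:
ES_A = 0; EF_A = 8
ES_B = 0; EF_B = 7
ES_C = max(EF_A=8, EF_B=7) = 8; EF_C = 8+3 = 11
ES_D = max(EF_B=7, EF_C=11) = 11; EF_D = 11+4 = 15
ES_E = max(EF_B=7, EF_C=11) = 11; EF_E = 11+12 = 23
ES_F = max(EF_D=15, EF_E=23) = 23; EF_F = 23+6 = 29
Expected project duration μ = 29 days. Critical path: A → C → E → F.

Backward pass:
LF_F = 29; LS_F = 29−6 = 23
LF_E = LS_F = 23; LS_E = 23−12 = 11
LF_D = LS_F = 23; LS_D = 23−4 = 19
LF_C = min(LS_D=19, LS_E=11) = 11; LS_C = 11−3 = 8
LF_B = min(LS_C=8, LS_D=19, LS_E=11) = 8; LS_B = 8−7 = 1
LF_A = LS_C = 8; LS_A = 8−8 = 0
Slack_B = LS_B − ES_B = 1 − 0 = 1

1 days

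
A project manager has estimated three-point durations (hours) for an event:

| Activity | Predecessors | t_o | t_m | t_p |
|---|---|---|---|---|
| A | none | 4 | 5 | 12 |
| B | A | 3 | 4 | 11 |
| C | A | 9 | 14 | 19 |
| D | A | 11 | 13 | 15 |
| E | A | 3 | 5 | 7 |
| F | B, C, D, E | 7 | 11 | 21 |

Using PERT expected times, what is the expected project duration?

te_A = (4 + 4·5 + 12)/6 = 36/6 = 6
te_B = (3 + 4·4 + 11)/6 = 30/6 = 5
te_C = (9 + 4·14 + 19)/6 = 84/6 = 14
te_D = (11 + 4·13 + 15)/6 = 78/6 = 13
te_E = (3 + 4·5 + 7)/6 = 30/6 = 5
te_F = (7 + 4·11 + 21)/6 = 72/6 = 12

Forward pass:
ES_A = 0; EF_A = 6
ES_B = 6; EF_B = 6+5 = 11
ES_C = 6; EF_C = 6+14 = 20
ES_D = 6; EF_D = 6+13 = 19
ES_E = 6; EF_E = 6+5 = 11
ES_F = max(EF_B=11, EF_C=20, EF_D=19, EF_E=11) = 20; EF_F = 20+12 = 32
Expected project duration μ = 32 hours. Critical path: A → C → F.

32 hours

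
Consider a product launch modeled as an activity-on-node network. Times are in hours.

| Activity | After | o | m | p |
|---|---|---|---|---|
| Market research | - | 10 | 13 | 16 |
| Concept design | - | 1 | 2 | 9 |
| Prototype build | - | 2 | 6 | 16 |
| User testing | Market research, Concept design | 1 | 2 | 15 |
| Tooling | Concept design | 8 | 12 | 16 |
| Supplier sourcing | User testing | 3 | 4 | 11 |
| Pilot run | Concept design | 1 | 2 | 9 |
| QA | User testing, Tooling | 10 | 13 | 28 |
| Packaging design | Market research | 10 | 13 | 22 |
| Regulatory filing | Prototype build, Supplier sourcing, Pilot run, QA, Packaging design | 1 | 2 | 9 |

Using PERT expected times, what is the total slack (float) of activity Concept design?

te_Market research = (10 + 4·13 + 16)/6 = 78/6 = 13
te_Concept design = (1 + 4·2 + 9)/6 = 18/6 = 3
te_Prototype build = (2 + 4·6 + 16)/6 = 42/6 = 7
te_User testing = (1 + 4·2 + 15)/6 = 24/6 = 4
te_Tooling = (8 + 4·12 + 16)/6 = 72/6 = 12
te_Supplier sourcing = (3 + 4·4 + 11)/6 = 30/6 = 5
te_Pilot run = (1 + 4·2 + 9)/6 = 18/6 = 3
te_QA = (10 + 4·13 + 28)/6 = 90/6 = 15
te_Packaging design = (10 + 4·13 + 22)/6 = 84/6 = 14
te_Regulatory filing = (1 + 4·2 + 9)/6 = 18/6 = 3

Forward pass:
ES_Market research = 0; EF_Market research = 13
ES_Concept design = 0; EF_Concept design = 3
ES_Prototype build = 0; EF_Prototype build = 7
ES_User testing = max(EF_Market research=13, EF_Concept design=3) = 13; EF_User testing = 13+4 = 17
ES_Tooling = 3; EF_Tooling = 3+12 = 15
ES_Supplier sourcing = 17; EF_Supplier sourcing = 17+5 = 22
ES_Pilot run = 3; EF_Pilot run = 3+3 = 6
ES_QA = max(EF_User testing=17, EF_Tooling=15) = 17; EF_QA = 17+15 = 32
ES_Packaging design = 13; EF_Packaging design = 13+14 = 27
ES_Regulatory filing = max(EF_Prototype build=7, EF_Supplier sourcing=22, EF_Pilot run=6, EF_QA=32, EF_Packaging design=27) = 32; EF_Regulatory filing = 32+3 = 35
Expected project duration μ = 35 hours. Critical path: Market research → User testing → QA → Regulatory filing.

Backward pass:
LF_Regulatory filing = 35; LS_Regulatory filing = 35−3 = 32
LF_Packaging design = LS_Regulatory filing = 32; LS_Packaging design = 32−14 = 18
LF_QA = LS_Regulatory filing = 32; LS_QA = 32−15 = 17
LF_Pilot run = LS_Regulatory filing = 32; LS_Pilot run = 32−3 = 29
LF_Supplier sourcing = LS_Regulatory filing = 32; LS_Supplier sourcing = 32−5 = 27
LF_Tooling = LS_QA = 17; LS_Tooling = 17−12 = 5
LF_User testing = min(LS_Supplier sourcing=27, LS_QA=17) = 17; LS_User testing = 17−4 = 13
LF_Prototype build = LS_Regulatory filing = 32; LS_Prototype build = 32−7 = 25
LF_Concept design = min(LS_User testing=13, LS_Tooling=5, LS_Pilot run=29) = 5; LS_Concept design = 5−3 = 2
LF_Market research = min(LS_User testing=13, LS_Packaging design=18) = 13; LS_Market research = 13−13 = 0
Slack_Concept design = LS_Concept design − ES_Concept design = 2 − 0 = 2

2 hours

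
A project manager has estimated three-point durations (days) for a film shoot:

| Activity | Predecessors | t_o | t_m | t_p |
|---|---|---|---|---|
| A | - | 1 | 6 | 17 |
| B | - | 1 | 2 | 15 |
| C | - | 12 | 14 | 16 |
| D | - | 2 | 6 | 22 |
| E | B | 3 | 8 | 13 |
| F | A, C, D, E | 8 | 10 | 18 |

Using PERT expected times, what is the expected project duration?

te_A = (1 + 4·6 + 17)/6 = 42/6 = 7
te_B = (1 + 4·2 + 15)/6 = 24/6 = 4
te_C = (12 + 4·14 + 16)/6 = 84/6 = 14
te_D = (2 + 4·6 + 22)/6 = 48/6 = 8
te_E = (3 + 4·8 + 13)/6 = 48/6 = 8
te_F = (8 + 4·10 + 18)/6 = 66/6 = 11

Forward pass:
ES_A = 0; EF_A = 7
ES_B = 0; EF_B = 4
ES_C = 0; EF_C = 14
ES_D = 0; EF_D = 8
ES_E = 4; EF_E = 4+8 = 12
ES_F = max(EF_A=7, EF_C=14, EF_D=8, EF_E=12) = 14; EF_F = 14+11 = 25
Expected project duration μ = 25 days. Critical path: C → F.

25 days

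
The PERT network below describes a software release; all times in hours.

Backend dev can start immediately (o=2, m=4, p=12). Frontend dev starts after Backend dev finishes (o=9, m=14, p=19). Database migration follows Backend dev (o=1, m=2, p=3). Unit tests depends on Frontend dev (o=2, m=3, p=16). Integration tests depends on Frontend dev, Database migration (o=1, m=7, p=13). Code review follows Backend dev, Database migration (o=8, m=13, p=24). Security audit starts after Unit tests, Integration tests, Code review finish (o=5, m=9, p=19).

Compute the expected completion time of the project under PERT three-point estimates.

36 hours

te_Backend dev = (2 + 4·4 + 12)/6 = 30/6 = 5
te_Frontend dev = (9 + 4·14 + 19)/6 = 84/6 = 14
te_Database migration = (1 + 4·2 + 3)/6 = 12/6 = 2
te_Unit tests = (2 + 4·3 + 16)/6 = 30/6 = 5
te_Integration tests = (1 + 4·7 + 13)/6 = 42/6 = 7
te_Code review = (8 + 4·13 + 24)/6 = 84/6 = 14
te_Security audit = (5 + 4·9 + 19)/6 = 60/6 = 10

Forward pass:
ES_Backend dev = 0; EF_Backend dev = 5
ES_Frontend dev = 5; EF_Frontend dev = 5+14 = 19
ES_Database migration = 5; EF_Database migration = 5+2 = 7
ES_Unit tests = 19; EF_Unit tests = 19+5 = 24
ES_Integration tests = max(EF_Frontend dev=19, EF_Database migration=7) = 19; EF_Integration tests = 19+7 = 26
ES_Code review = max(EF_Backend dev=5, EF_Database migration=7) = 7; EF_Code review = 7+14 = 21
ES_Security audit = max(EF_Unit tests=24, EF_Integration tests=26, EF_Code review=21) = 26; EF_Security audit = 26+10 = 36
Expected project duration μ = 36 hours. Critical path: Backend dev → Frontend dev → Integration tests → Security audit.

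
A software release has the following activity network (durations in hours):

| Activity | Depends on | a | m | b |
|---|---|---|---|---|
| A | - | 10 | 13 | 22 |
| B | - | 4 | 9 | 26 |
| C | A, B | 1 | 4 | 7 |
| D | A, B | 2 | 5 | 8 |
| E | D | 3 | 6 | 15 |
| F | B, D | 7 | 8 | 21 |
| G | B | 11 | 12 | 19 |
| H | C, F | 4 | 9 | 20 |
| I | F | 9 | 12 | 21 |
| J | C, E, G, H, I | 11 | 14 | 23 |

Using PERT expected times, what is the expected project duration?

te_A = (10 + 4·13 + 22)/6 = 84/6 = 14
te_B = (4 + 4·9 + 26)/6 = 66/6 = 11
te_C = (1 + 4·4 + 7)/6 = 24/6 = 4
te_D = (2 + 4·5 + 8)/6 = 30/6 = 5
te_E = (3 + 4·6 + 15)/6 = 42/6 = 7
te_F = (7 + 4·8 + 21)/6 = 60/6 = 10
te_G = (11 + 4·12 + 19)/6 = 78/6 = 13
te_H = (4 + 4·9 + 20)/6 = 60/6 = 10
te_I = (9 + 4·12 + 21)/6 = 78/6 = 13
te_J = (11 + 4·14 + 23)/6 = 90/6 = 15

Forward pass:
ES_A = 0; EF_A = 14
ES_B = 0; EF_B = 11
ES_C = max(EF_A=14, EF_B=11) = 14; EF_C = 14+4 = 18
ES_D = max(EF_A=14, EF_B=11) = 14; EF_D = 14+5 = 19
ES_E = 19; EF_E = 19+7 = 26
ES_F = max(EF_B=11, EF_D=19) = 19; EF_F = 19+10 = 29
ES_G = 11; EF_G = 11+13 = 24
ES_H = max(EF_C=18, EF_F=29) = 29; EF_H = 29+10 = 39
ES_I = 29; EF_I = 29+13 = 42
ES_J = max(EF_C=18, EF_E=26, EF_G=24, EF_H=39, EF_I=42) = 42; EF_J = 42+15 = 57
Expected project duration μ = 57 hours. Critical path: A → D → F → I → J.

57 hours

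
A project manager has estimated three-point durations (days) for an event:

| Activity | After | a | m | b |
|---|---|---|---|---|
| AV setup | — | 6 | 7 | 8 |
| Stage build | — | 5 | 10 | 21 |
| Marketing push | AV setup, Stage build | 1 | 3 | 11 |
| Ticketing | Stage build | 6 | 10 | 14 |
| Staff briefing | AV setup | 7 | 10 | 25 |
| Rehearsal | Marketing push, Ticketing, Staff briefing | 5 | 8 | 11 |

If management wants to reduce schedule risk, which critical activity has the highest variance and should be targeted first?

te_AV setup = (6 + 4·7 + 8)/6 = 42/6 = 7; σ²_AV setup = ((8−6)/6)² = 0.111
te_Stage build = (5 + 4·10 + 21)/6 = 66/6 = 11; σ²_Stage build = ((21−5)/6)² = 7.111
te_Marketing push = (1 + 4·3 + 11)/6 = 24/6 = 4; σ²_Marketing push = ((11−1)/6)² = 2.778
te_Ticketing = (6 + 4·10 + 14)/6 = 60/6 = 10; σ²_Ticketing = ((14−6)/6)² = 1.778
te_Staff briefing = (7 + 4·10 + 25)/6 = 72/6 = 12; σ²_Staff briefing = ((25−7)/6)² = 9.000
te_Rehearsal = (5 + 4·8 + 11)/6 = 48/6 = 8; σ²_Rehearsal = ((11−5)/6)² = 1.000

Forward pass:
ES_AV setup = 0; EF_AV setup = 7
ES_Stage build = 0; EF_Stage build = 11
ES_Marketing push = max(EF_AV setup=7, EF_Stage build=11) = 11; EF_Marketing push = 11+4 = 15
ES_Ticketing = 11; EF_Ticketing = 11+10 = 21
ES_Staff briefing = 7; EF_Staff briefing = 7+12 = 19
ES_Rehearsal = max(EF_Marketing push=15, EF_Ticketing=21, EF_Staff briefing=19) = 21; EF_Rehearsal = 21+8 = 29
Expected project duration μ = 29 days. Critical path: Stage build → Ticketing → Rehearsal.

Variances on critical path: σ²_Stage build=7.111, σ²_Ticketing=1.778, σ²_Rehearsal=1.000.
Largest is σ²_Stage build = 7.111.

Stage build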